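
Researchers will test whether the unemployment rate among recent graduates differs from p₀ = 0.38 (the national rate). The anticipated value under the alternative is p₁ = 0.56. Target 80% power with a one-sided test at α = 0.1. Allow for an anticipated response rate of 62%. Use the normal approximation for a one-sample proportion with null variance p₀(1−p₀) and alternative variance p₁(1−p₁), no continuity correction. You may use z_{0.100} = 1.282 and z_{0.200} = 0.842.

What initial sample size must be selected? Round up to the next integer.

n = 54

n = [z_α·√(p₀q₀) + z_β·√(p₁q₁)]² / (p₁ − p₀)²
  = [1.282·√(0.38·0.62) + 0.842·√(0.56·0.44)]² / (0.18)²
  = [1.282·0.4854 + 0.842·0.4964]² / 0.0324
  = [1.0402]² / 0.0324
  = 33.40
Adjust for 62% response: 33.40 / 0.62 = 53.87.
Round up → n = 54.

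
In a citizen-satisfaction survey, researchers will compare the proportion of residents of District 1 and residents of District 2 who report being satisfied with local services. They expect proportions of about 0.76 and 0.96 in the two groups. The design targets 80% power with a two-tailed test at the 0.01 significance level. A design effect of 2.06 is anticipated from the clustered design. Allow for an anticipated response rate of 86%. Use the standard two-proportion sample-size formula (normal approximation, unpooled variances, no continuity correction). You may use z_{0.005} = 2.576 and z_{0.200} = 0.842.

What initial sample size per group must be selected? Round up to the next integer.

n = (z_{α/2} + z_β)² · [p₁(1−p₁) + p₂(1−p₂)] / (p₁ − p₂)²
  = (2.576 + 0.842)² · (0.76·0.24 + 0.96·0.04) / (-0.20)²
  = (3.418)² · (0.1824 + 0.0384) / 0.0400
  = 11.6827 · 0.2208 / 0.0400
  = 64.49
Design effect: 2.06 × 64.49 = 132.85.
Adjust for 86% response: 132.85 / 0.86 = 154.47.
Round up → n = 155 per group.

n = 155 per group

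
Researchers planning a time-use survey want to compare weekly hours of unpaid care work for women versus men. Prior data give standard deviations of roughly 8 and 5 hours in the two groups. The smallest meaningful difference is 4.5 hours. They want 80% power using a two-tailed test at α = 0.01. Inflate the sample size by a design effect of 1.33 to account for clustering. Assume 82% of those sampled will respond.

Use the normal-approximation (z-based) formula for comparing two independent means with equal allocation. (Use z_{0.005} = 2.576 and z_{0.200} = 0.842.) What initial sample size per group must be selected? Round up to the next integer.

n = 84 per group

n = (z_{α/2} + z_β)² · (σ₁² + σ₂²) / δ²
  = (2.576 + 0.842)² · (8² + 5² = 89) / 4.5²
  = 11.6827 · 89 / 20.25
  = 51.35
Design effect: 1.33 × 51.35 = 68.29.
Adjust for 82% response: 68.29 / 0.82 = 83.28.
Round up → n = 84 per group.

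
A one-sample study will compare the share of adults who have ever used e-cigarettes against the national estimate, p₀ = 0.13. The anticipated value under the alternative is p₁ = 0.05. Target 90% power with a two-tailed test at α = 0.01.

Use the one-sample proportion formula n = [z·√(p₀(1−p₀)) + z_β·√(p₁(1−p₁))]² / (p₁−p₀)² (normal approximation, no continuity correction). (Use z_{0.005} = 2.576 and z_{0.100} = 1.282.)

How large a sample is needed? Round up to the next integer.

n = [z_{α/2}·√(p₀q₀) + z_β·√(p₁q₁)]² / (p₁ − p₀)²
  = [2.576·√(0.13·0.87) + 1.282·√(0.05·0.95)]² / (-0.08)²
  = [2.576·0.3363 + 1.282·0.2179]² / 0.0064
  = [1.1457]² / 0.0064
  = 205.11
Round up → n = 206.

n = 206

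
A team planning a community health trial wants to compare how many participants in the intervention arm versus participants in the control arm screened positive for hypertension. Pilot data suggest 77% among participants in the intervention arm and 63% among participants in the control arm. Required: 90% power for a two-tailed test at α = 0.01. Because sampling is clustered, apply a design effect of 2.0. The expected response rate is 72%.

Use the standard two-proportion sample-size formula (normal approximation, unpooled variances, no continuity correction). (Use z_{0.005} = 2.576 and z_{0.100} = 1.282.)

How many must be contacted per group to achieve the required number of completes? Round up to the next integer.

n = (z_{α/2} + z_β)² · [p₁(1−p₁) + p₂(1−p₂)] / (p₁ − p₂)²
  = (2.576 + 1.282)² · (0.77·0.23 + 0.63·0.37) / (0.14)²
  = (3.858)² · (0.1771 + 0.2331) / 0.0196
  = 14.8842 · 0.4102 / 0.0196
  = 311.50
Design effect: 2.0 × 311.50 = 623.01.
Adjust for 72% response: 623.01 / 0.72 = 865.29.
Round up → n = 866 per group.

n = 866 per group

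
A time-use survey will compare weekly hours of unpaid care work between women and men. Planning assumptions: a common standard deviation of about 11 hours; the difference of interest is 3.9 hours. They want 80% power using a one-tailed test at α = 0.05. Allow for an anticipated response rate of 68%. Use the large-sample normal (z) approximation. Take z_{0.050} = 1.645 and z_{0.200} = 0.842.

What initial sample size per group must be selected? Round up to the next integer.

n = 145 per group

n = (z_α + z_β)² · (σ₁² + σ₂²) / δ²
  = (1.645 + 0.842)² · (2·11² = 242) / 3.9²
  = 6.1852 · 242 / 15.21
  = 98.41
Adjust for 68% response: 98.41 / 0.68 = 144.72.
Round up → n = 145 per group.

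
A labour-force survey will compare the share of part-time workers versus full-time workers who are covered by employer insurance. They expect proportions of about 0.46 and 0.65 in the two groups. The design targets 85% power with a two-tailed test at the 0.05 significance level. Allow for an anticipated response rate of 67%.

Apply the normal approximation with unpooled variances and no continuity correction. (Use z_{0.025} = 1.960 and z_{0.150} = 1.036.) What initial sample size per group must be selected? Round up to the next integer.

n = (z_{α/2} + z_β)² · [p₁(1−p₁) + p₂(1−p₂)] / (p₁ − p₂)²
  = (1.960 + 1.036)² · (0.46·0.54 + 0.65·0.35) / (-0.19)²
  = (2.996)² · (0.2484 + 0.2275) / 0.0361
  = 8.9760 · 0.4759 / 0.0361
  = 118.33
Adjust for 67% response: 118.33 / 0.67 = 176.61.
Round up → n = 177 per group.

n = 177 per group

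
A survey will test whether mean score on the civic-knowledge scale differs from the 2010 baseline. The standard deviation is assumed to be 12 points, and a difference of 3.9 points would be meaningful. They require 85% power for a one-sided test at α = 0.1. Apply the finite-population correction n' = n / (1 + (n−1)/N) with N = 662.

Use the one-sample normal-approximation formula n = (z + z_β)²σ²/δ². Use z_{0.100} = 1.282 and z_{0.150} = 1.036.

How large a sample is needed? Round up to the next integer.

n = 48

n = (z_α + z_β)² · σ² / δ²
  = (1.282 + 1.036)² · 12² / 3.9²
  = 5.3731 · 144 / 15.21
  = 50.87
Finite-population correction (N = 662): 50.87 / (1 + (50.87 − 1)/662) = 47.31.
Round up → n = 48.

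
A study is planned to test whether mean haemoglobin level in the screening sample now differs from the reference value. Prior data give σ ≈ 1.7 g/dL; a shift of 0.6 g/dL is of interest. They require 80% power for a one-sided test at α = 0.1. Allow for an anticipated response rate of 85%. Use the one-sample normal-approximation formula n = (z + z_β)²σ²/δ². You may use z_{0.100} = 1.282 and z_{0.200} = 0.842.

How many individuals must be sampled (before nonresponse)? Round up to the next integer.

n = (z_α + z_β)² · σ² / δ²
  = (1.282 + 0.842)² · 1.7² / 0.6²
  = 4.5114 · 2.89 / 0.36
  = 36.22
Adjust for 85% response: 36.22 / 0.85 = 42.61.
Round up → n = 43.

n = 43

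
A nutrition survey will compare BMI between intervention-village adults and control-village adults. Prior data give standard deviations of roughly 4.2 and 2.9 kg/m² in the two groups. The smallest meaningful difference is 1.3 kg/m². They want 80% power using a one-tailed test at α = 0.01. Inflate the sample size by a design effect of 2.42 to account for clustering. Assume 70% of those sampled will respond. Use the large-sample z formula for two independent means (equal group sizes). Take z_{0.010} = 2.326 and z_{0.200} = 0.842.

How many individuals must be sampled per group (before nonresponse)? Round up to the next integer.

n = 535 per group

n = (z_α + z_β)² · (σ₁² + σ₂²) / δ²
  = (2.326 + 0.842)² · (4.2² + 2.9² = 26.05) / 1.3²
  = 10.0362 · 26.05 / 1.69
  = 154.70
Design effect: 2.42 × 154.70 = 374.37.
Adjust for 70% response: 374.37 / 0.70 = 534.82.
Round up → n = 535 per group.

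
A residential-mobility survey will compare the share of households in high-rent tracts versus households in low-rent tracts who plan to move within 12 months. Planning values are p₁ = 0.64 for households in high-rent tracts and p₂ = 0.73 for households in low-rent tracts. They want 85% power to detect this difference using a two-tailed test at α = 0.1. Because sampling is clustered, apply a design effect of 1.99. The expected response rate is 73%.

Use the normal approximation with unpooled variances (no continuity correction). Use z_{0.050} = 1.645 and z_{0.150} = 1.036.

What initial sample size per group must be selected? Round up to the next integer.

n = (z_{α/2} + z_β)² · [p₁(1−p₁) + p₂(1−p₂)] / (p₁ − p₂)²
  = (1.645 + 1.036)² · (0.64·0.36 + 0.73·0.27) / (-0.09)²
  = (2.681)² · (0.2304 + 0.1971) / 0.0081
  = 7.1878 · 0.4275 / 0.0081
  = 379.35
Design effect: 1.99 × 379.35 = 754.91.
Adjust for 73% response: 754.91 / 0.73 = 1034.13.
Round up → n = 1035 per group.

n = 1035 per group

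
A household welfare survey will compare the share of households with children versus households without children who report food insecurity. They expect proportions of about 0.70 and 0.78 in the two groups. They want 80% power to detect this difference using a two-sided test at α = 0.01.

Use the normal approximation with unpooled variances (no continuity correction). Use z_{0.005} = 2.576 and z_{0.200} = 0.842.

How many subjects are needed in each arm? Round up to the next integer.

n = 697 per group

n = (z_{α/2} + z_β)² · [p₁(1−p₁) + p₂(1−p₂)] / (p₁ − p₂)²
  = (2.576 + 0.842)² · (0.70·0.30 + 0.78·0.22) / (-0.08)²
  = (3.418)² · (0.2100 + 0.1716) / 0.0064
  = 11.6827 · 0.3816 / 0.0064
  = 696.58
Round up → n = 697 per group.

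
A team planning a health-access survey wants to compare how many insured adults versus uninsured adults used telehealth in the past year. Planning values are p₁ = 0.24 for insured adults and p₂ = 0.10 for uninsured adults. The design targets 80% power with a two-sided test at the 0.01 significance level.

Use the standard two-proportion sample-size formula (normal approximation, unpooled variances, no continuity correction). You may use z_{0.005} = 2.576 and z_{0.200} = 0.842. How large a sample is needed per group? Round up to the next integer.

n = (z_{α/2} + z_β)² · [p₁(1−p₁) + p₂(1−p₂)] / (p₁ − p₂)²
  = (2.576 + 0.842)² · (0.24·0.76 + 0.10·0.90) / (0.14)²
  = (3.418)² · (0.1824 + 0.0900) / 0.0196
  = 11.6827 · 0.2724 / 0.0196
  = 162.37
Round up → n = 163 per group.

n = 163 per group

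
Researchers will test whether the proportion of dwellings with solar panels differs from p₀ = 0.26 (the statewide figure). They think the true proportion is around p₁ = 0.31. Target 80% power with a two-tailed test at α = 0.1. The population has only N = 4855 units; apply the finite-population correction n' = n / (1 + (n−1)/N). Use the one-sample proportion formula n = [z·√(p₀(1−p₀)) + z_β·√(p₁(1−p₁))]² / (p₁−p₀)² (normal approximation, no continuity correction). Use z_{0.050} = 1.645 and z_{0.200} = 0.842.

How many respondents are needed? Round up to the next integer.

n = [z_{α/2}·√(p₀q₀) + z_β·√(p₁q₁)]² / (p₁ − p₀)²
  = [1.645·√(0.26·0.74) + 0.842·√(0.31·0.69)]² / (0.05)²
  = [1.645·0.4386 + 0.842·0.4625]² / 0.0025
  = [1.1110]² / 0.0025
  = 493.70
Finite-population correction (N = 4855): 493.70 / (1 + (493.70 − 1)/4855) = 448.22.
Round up → n = 449.

n = 449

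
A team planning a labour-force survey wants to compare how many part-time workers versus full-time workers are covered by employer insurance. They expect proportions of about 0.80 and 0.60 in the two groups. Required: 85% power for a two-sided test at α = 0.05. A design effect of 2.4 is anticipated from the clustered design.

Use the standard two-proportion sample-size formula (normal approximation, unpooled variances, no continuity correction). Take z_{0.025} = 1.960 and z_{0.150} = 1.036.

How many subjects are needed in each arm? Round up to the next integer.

n = (z_{α/2} + z_β)² · [p₁(1−p₁) + p₂(1−p₂)] / (p₁ − p₂)²
  = (1.960 + 1.036)² · (0.80·0.20 + 0.60·0.40) / (0.20)²
  = (2.996)² · (0.1600 + 0.2400) / 0.0400
  = 8.9760 · 0.4000 / 0.0400
  = 89.76
Design effect: 2.4 × 89.76 = 215.42.
Round up → n = 216 per group.

n = 216 per group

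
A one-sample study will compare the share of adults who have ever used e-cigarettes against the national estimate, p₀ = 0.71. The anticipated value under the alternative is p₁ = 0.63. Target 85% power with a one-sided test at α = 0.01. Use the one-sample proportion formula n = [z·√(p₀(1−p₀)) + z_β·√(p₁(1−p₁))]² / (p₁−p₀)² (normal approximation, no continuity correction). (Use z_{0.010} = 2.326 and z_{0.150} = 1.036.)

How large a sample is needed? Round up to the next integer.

n = [z_α·√(p₀q₀) + z_β·√(p₁q₁)]² / (p₁ − p₀)²
  = [2.326·√(0.71·0.29) + 1.036·√(0.63·0.37)]² / (-0.08)²
  = [2.326·0.4538 + 1.036·0.4828]² / 0.0064
  = [1.5556]² / 0.0064
  = 378.13
Round up → n = 379.

n = 379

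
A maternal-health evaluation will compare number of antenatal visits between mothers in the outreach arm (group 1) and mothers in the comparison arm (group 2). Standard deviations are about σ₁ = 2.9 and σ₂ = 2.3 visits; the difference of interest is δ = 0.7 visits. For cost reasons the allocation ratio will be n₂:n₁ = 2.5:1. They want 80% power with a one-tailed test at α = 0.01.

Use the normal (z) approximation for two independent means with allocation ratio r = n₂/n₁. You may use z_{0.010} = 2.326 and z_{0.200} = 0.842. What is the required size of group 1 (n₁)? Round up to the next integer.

n₁ = (z_α + z_β)² · (σ₁² + σ₂²/r) / δ²
   = (2.326 + 0.842)² · (2.9² + 2.3²/2.5) / 0.7²
   = 10.0362 · (8.41 + 2.116) / 0.49
   = 10.0362 · 10.526 / 0.49
   = 215.59
Round up → n₁ = 216; n₂ = r·n₁ = 2.5 × 216 = 540.

n₁ = 216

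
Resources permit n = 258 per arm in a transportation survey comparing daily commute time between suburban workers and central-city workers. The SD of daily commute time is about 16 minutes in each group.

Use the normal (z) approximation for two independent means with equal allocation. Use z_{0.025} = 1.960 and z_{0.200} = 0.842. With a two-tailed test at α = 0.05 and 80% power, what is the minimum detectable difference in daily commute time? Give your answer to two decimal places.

Minimum detectable difference ≈ 3.95 minutes

δ = (z_{α/2} + z_β) · √((σ₁²+σ₂²)/n)
  = (1.960 + 0.842) · √(512/258)
  = 2.802 · √1.9845
  = 2.802 · 1.4087
  = 3.9472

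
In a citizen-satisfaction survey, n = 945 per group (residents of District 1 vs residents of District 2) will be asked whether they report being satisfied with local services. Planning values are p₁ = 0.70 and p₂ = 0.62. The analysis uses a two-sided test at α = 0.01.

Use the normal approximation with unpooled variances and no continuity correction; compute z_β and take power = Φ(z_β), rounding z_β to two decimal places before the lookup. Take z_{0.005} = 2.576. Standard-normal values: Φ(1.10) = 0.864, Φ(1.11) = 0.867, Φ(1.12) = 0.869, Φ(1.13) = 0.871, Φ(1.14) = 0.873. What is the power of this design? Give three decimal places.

Power ≈ 0.867

z_β = |p₁−p₂|·√(n/[p₁q₁+p₂q₂]) − z_{α/2}
    = 0.08 · √(945/0.4456) − 2.576
    = 0.08 · 46.0515 − 2.576
    = 3.6841 − 2.576 = 1.1081 → 1.11
Power = Φ(1.11) = 0.867.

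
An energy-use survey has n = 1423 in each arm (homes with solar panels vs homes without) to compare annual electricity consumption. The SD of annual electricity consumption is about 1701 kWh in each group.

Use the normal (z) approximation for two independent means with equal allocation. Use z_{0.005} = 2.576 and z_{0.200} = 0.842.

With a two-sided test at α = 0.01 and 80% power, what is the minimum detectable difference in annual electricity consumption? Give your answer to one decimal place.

Minimum detectable difference ≈ 218.0 kWh

δ = (z_{α/2} + z_β) · √((σ₁²+σ₂²)/n)
  = (2.576 + 0.842) · √(5786802/1423)
  = 3.418 · √4066.6
  = 3.418 · 63.7701
  = 217.9661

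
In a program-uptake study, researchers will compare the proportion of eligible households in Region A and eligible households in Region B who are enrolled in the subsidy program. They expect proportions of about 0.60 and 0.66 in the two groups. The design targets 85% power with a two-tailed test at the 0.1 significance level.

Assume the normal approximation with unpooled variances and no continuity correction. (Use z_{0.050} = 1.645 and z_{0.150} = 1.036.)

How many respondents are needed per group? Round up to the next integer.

n = 928 per group

n = (z_{α/2} + z_β)² · [p₁(1−p₁) + p₂(1−p₂)] / (p₁ − p₂)²
  = (1.645 + 1.036)² · (0.60·0.40 + 0.66·0.34) / (-0.06)²
  = (2.681)² · (0.2400 + 0.2244) / 0.0036
  = 7.1878 · 0.4644 / 0.0036
  = 927.22
Round up → n = 928 per group.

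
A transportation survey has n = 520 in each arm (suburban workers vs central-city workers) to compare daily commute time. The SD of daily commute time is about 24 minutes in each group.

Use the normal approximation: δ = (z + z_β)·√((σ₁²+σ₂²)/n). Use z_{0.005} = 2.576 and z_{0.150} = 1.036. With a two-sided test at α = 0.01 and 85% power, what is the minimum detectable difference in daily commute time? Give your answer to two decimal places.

Minimum detectable difference ≈ 5.38 minutes

δ = (z_{α/2} + z_β) · √((σ₁²+σ₂²)/n)
  = (2.576 + 1.036) · √(1152/520)
  = 3.612 · √2.2154
  = 3.612 · 1.4884
  = 5.3762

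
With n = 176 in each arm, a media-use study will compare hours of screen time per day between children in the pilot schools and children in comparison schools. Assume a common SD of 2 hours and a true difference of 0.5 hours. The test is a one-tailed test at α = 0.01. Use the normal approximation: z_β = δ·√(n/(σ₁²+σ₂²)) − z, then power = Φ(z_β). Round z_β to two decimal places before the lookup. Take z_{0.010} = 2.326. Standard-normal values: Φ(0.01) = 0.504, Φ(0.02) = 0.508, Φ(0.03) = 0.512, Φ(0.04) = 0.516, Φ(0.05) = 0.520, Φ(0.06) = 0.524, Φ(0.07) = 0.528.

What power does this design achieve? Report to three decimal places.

z_β = δ·√(n/(σ₁²+σ₂²)) − z_α
    = 0.5 · √(176/8) − 2.326
    = 0.5 · 4.69042 − 2.326
    = 2.3452 − 2.326 = 0.0192 → 0.02
Power = Φ(0.02) = 0.508.

Power ≈ 0.508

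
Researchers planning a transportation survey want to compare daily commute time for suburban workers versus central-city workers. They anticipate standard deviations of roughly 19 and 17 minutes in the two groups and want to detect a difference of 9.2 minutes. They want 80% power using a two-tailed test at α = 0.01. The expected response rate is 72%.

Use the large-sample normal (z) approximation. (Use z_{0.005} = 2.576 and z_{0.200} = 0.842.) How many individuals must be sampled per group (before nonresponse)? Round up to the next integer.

n = 125 per group

n = (z_{α/2} + z_β)² · (σ₁² + σ₂²) / δ²
  = (2.576 + 0.842)² · (19² + 17² = 650) / 9.2²
  = 11.6827 · 650 / 84.64
  = 89.72
Adjust for 72% response: 89.72 / 0.72 = 124.61.
Round up → n = 125 per group.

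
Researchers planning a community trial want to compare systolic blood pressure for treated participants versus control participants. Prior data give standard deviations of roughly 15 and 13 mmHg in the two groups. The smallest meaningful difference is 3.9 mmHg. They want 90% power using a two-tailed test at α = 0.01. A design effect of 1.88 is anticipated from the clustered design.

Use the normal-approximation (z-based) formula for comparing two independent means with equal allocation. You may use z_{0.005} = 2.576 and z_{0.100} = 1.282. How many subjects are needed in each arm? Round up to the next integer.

n = 725 per group

n = (z_{α/2} + z_β)² · (σ₁² + σ₂²) / δ²
  = (2.576 + 1.282)² · (15² + 13² = 394) / 3.9²
  = 14.8842 · 394 / 15.21
  = 385.56
Design effect: 1.88 × 385.56 = 724.85.
Round up → n = 725 per group.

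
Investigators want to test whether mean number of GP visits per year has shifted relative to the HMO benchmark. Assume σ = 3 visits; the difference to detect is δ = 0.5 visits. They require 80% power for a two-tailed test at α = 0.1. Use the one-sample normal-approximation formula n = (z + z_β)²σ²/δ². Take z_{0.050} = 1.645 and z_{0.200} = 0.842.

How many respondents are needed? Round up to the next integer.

n = 223

n = (z_{α/2} + z_β)² · σ² / δ²
  = (1.645 + 0.842)² · 3² / 0.5²
  = 6.1852 · 9 / 0.25
  = 222.67
Round up → n = 223.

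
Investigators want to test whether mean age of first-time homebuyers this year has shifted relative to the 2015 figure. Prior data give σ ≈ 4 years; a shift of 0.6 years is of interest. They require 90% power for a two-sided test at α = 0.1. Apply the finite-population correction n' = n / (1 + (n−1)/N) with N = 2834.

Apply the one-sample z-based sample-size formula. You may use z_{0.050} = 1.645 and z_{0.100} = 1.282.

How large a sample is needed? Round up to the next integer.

n = 336

n = (z_{α/2} + z_β)² · σ² / δ²
  = (1.645 + 1.282)² · 4² / 0.6²
  = 8.5673 · 16 / 0.36
  = 380.77
Finite-population correction (N = 2834): 380.77 / (1 + (380.77 − 1)/2834) = 335.77.
Round up → n = 336.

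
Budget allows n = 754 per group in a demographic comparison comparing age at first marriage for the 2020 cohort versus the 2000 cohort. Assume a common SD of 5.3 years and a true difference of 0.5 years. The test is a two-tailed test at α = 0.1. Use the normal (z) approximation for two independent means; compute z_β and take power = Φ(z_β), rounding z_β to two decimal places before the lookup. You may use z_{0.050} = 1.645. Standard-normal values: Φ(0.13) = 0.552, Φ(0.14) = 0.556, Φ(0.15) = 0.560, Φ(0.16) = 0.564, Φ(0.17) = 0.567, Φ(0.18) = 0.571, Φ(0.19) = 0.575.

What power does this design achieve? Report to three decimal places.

Power ≈ 0.575

z_β = δ·√(n/(σ₁²+σ₂²)) − z_{α/2}
    = 0.5 · √(754/56.18) − 1.645
    = 0.5 · 3.66349 − 1.645
    = 1.8317 − 1.645 = 0.1867 → 0.19
Power = Φ(0.19) = 0.575.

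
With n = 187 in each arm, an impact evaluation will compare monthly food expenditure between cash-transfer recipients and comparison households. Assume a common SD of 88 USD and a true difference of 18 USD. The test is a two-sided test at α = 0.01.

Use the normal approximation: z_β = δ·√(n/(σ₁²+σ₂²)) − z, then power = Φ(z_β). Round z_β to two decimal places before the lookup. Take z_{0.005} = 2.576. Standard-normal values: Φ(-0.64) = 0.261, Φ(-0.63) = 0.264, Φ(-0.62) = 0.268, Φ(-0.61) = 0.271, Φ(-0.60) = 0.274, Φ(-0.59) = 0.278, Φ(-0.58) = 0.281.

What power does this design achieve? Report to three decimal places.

z_β = δ·√(n/(σ₁²+σ₂²)) − z_{α/2}
    = 18 · √(187/15488) − 2.576
    = 18 · 0.10988 − 2.576
    = 1.9779 − 2.576 = -0.5981 → -0.60
Power = Φ(-0.60) = 0.274.

Power ≈ 0.274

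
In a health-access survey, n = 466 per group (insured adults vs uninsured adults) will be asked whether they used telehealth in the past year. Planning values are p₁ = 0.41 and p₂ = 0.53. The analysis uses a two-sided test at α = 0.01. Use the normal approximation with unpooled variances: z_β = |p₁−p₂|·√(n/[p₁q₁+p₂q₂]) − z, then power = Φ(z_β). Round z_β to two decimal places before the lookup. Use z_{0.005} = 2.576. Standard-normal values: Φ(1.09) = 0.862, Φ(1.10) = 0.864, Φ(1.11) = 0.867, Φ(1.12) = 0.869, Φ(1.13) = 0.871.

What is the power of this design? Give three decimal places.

Power ≈ 0.869

z_β = |p₁−p₂|·√(n/[p₁q₁+p₂q₂]) − z_{α/2}
    = 0.12 · √(466/0.4910) − 2.576
    = 0.12 · 30.8072 − 2.576
    = 3.6969 − 2.576 = 1.1209 → 1.12
Power = Φ(1.12) = 0.869.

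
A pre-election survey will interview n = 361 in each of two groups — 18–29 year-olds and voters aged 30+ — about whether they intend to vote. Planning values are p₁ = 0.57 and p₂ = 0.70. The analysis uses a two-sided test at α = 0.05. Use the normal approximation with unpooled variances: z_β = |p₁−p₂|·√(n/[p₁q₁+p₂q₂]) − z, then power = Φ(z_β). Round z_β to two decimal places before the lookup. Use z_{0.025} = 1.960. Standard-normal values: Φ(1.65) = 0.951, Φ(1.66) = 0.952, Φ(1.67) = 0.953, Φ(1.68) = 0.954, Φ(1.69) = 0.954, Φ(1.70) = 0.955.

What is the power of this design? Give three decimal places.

z_β = |p₁−p₂|·√(n/[p₁q₁+p₂q₂]) − z_{α/2}
    = 0.13 · √(361/0.4551) − 1.960
    = 0.13 · 28.1644 − 1.960
    = 3.6614 − 1.960 = 1.7014 → 1.70
Power = Φ(1.70) = 0.955.

Power ≈ 0.955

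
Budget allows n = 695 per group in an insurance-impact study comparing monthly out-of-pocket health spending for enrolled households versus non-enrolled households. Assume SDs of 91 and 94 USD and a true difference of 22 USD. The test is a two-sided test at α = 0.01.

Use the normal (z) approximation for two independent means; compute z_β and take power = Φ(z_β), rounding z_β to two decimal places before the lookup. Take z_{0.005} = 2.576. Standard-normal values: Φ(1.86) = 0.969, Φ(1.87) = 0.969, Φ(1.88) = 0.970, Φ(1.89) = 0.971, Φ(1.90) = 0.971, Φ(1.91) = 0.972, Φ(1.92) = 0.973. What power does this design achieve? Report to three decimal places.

Power ≈ 0.969

z_β = δ·√(n/(σ₁²+σ₂²)) − z_{α/2}
    = 22 · √(695/17117) − 2.576
    = 22 · 0.20150 − 2.576
    = 4.4330 − 2.576 = 1.8570 → 1.86
Power = Φ(1.86) = 0.969.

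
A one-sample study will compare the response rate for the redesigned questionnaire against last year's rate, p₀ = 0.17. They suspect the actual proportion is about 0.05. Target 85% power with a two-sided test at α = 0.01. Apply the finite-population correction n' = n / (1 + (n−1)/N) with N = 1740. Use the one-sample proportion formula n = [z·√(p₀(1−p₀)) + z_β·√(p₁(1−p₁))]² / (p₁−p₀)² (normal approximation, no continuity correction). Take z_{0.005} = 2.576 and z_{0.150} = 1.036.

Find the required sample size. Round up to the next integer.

n = 94

n = [z_{α/2}·√(p₀q₀) + z_β·√(p₁q₁)]² / (p₁ − p₀)²
  = [2.576·√(0.17·0.83) + 1.036·√(0.05·0.95)]² / (-0.12)²
  = [2.576·0.3756 + 1.036·0.2179]² / 0.0144
  = [1.1934]² / 0.0144
  = 98.91
Finite-population correction (N = 1740): 98.91 / (1 + (98.91 − 1)/1740) = 93.64.
Round up → n = 94.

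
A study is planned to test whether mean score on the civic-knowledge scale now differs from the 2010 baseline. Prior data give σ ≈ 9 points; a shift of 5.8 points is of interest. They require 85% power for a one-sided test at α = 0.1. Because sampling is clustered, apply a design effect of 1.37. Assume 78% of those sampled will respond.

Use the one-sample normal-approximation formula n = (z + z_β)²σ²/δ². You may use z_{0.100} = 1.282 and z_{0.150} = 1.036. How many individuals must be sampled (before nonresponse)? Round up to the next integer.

n = 23

n = (z_α + z_β)² · σ² / δ²
  = (1.282 + 1.036)² · 9² / 5.8²
  = 5.3731 · 81 / 33.64
  = 12.94
Design effect: 1.37 × 12.94 = 17.72.
Adjust for 78% response: 17.72 / 0.78 = 22.72.
Round up → n = 23.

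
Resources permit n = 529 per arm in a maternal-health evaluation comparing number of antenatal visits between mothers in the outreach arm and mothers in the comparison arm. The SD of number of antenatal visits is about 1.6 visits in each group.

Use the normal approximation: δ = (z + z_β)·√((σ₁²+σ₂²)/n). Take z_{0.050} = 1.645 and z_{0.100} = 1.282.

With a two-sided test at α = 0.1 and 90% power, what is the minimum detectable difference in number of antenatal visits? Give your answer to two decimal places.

δ = (z_{α/2} + z_β) · √((σ₁²+σ₂²)/n)
  = (1.645 + 1.282) · √(5.12/529)
  = 2.927 · √0.00968
  = 2.927 · 0.0984
  = 0.2880

Minimum detectable difference ≈ 0.29 visits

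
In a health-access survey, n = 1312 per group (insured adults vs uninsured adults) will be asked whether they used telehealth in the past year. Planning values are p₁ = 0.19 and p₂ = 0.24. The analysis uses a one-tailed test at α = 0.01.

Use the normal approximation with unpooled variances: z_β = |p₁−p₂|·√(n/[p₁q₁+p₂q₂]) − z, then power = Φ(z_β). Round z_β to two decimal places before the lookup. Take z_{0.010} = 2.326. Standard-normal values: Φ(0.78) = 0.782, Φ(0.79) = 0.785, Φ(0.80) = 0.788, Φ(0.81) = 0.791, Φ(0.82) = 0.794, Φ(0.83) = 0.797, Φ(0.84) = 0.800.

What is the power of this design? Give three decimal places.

Power ≈ 0.788

z_β = |p₁−p₂|·√(n/[p₁q₁+p₂q₂]) − z_α
    = 0.05 · √(1312/0.3363) − 2.326
    = 0.05 · 62.4602 − 2.326
    = 3.1230 − 2.326 = 0.7970 → 0.80
Power = Φ(0.80) = 0.788.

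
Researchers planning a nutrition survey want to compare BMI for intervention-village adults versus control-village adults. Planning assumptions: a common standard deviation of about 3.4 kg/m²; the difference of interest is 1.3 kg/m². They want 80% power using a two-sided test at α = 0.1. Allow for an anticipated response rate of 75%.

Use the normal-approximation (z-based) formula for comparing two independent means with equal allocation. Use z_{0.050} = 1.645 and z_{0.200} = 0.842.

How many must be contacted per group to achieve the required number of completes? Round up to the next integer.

n = (z_{α/2} + z_β)² · (σ₁² + σ₂²) / δ²
  = (1.645 + 0.842)² · (2·3.4² = 23.12) / 1.3²
  = 6.1852 · 23.12 / 1.69
  = 84.62
Adjust for 75% response: 84.62 / 0.75 = 112.82.
Round up → n = 113 per group.

n = 113 per group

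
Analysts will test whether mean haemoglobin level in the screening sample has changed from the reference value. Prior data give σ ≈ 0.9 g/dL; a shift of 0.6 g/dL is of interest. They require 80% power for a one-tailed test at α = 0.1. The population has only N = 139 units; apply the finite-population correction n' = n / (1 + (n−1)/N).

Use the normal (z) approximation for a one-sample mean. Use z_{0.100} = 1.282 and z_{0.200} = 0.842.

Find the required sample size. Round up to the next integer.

n = 10

n = (z_α + z_β)² · σ² / δ²
  = (1.282 + 0.842)² · 0.9² / 0.6²
  = 4.5114 · 0.81 / 0.36
  = 10.15
Finite-population correction (N = 139): 10.15 / (1 + (10.15 − 1)/139) = 9.52.
Round up → n = 10.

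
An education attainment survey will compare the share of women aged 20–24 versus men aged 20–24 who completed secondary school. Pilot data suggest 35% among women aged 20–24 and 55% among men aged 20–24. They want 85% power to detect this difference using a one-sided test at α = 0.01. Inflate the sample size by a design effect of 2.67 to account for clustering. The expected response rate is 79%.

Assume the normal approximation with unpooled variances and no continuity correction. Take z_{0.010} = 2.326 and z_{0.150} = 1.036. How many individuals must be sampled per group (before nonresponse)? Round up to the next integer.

n = 454 per group

n = (z_α + z_β)² · [p₁(1−p₁) + p₂(1−p₂)] / (p₁ − p₂)²
  = (2.326 + 1.036)² · (0.35·0.65 + 0.55·0.45) / (-0.20)²
  = (3.362)² · (0.2275 + 0.2475) / 0.0400
  = 11.3030 · 0.4750 / 0.0400
  = 134.22
Design effect: 2.67 × 134.22 = 358.38.
Adjust for 79% response: 358.38 / 0.79 = 453.64.
Round up → n = 454 per group.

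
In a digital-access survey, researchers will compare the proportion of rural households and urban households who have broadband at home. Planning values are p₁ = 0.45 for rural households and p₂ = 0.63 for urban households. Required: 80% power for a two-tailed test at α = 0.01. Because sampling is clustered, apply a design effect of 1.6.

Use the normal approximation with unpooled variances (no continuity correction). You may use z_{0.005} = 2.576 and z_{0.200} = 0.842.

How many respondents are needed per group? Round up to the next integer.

n = (z_{α/2} + z_β)² · [p₁(1−p₁) + p₂(1−p₂)] / (p₁ − p₂)²
  = (2.576 + 0.842)² · (0.45·0.55 + 0.63·0.37) / (-0.18)²
  = (3.418)² · (0.2475 + 0.2331) / 0.0324
  = 11.6827 · 0.4806 / 0.0324
  = 173.29
Design effect: 1.6 × 173.29 = 277.27.
Round up → n = 278 per group.

n = 278 per group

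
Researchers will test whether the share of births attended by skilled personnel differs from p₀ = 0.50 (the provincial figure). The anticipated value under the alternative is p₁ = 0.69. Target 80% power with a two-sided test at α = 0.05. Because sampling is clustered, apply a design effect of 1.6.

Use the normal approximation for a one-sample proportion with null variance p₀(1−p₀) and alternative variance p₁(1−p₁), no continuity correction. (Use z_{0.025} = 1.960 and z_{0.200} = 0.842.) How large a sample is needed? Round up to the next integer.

n = 84

n = [z_{α/2}·√(p₀q₀) + z_β·√(p₁q₁)]² / (p₁ − p₀)²
  = [1.960·√(0.50·0.50) + 0.842·√(0.69·0.31)]² / (0.19)²
  = [1.960·0.5000 + 0.842·0.4625]² / 0.0361
  = [1.3694]² / 0.0361
  = 51.95
Design effect: 1.6 × 51.95 = 83.12.
Round up → n = 84.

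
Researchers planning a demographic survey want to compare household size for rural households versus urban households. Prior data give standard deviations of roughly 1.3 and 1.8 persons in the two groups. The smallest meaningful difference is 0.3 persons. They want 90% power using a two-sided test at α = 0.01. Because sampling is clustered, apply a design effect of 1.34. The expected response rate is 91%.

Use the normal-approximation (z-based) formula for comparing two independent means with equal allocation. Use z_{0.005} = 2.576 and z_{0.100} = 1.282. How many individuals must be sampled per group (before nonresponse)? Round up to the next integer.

n = (z_{α/2} + z_β)² · (σ₁² + σ₂²) / δ²
  = (2.576 + 1.282)² · (1.3² + 1.8² = 4.93) / 0.3²
  = 14.8842 · 4.93 / 0.09
  = 815.32
Design effect: 1.34 × 815.32 = 1092.53.
Adjust for 91% response: 1092.53 / 0.91 = 1200.58.
Round up → n = 1201 per group.

n = 1201 per group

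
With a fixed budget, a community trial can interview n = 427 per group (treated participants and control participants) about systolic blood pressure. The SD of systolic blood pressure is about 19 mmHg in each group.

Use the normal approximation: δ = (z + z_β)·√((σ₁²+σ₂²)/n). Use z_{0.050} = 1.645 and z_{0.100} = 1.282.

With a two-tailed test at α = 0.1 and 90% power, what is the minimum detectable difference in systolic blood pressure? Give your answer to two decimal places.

Minimum detectable difference ≈ 3.81 mmHg

δ = (z_{α/2} + z_β) · √((σ₁²+σ₂²)/n)
  = (1.645 + 1.282) · √(722/427)
  = 2.927 · √1.6909
  = 2.927 · 1.3003
  = 3.8061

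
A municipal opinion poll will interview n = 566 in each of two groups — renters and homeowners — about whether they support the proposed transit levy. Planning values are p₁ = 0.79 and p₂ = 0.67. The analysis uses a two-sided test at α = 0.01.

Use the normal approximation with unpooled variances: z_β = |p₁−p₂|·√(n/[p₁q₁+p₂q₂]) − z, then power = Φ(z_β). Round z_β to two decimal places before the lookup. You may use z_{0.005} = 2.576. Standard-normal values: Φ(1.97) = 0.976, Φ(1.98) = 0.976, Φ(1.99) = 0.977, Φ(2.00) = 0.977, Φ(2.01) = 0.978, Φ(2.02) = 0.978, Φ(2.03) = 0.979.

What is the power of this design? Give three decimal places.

z_β = |p₁−p₂|·√(n/[p₁q₁+p₂q₂]) − z_{α/2}
    = 0.12 · √(566/0.3870) − 2.576
    = 0.12 · 38.2431 − 2.576
    = 4.5892 − 2.576 = 2.0132 → 2.01
Power = Φ(2.01) = 0.978.

Power ≈ 0.978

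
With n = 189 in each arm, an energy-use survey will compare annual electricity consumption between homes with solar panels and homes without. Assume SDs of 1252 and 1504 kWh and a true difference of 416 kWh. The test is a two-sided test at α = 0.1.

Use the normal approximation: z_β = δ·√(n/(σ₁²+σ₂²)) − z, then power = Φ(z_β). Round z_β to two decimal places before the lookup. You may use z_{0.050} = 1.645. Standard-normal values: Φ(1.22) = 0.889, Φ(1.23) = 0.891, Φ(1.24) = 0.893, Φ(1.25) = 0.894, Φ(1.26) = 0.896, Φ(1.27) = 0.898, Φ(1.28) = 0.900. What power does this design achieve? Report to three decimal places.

z_β = δ·√(n/(σ₁²+σ₂²)) − z_{α/2}
    = 416 · √(189/3829520) − 1.645
    = 416 · 0.00703 − 1.645
    = 2.9225 − 1.645 = 1.2775 → 1.28
Power = Φ(1.28) = 0.900.

Power ≈ 0.900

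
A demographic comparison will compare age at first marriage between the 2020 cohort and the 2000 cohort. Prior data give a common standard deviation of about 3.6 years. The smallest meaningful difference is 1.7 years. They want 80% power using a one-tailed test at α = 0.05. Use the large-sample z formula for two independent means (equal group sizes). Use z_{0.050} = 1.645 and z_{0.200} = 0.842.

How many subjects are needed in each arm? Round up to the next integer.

n = 56 per group

n = (z_α + z_β)² · (σ₁² + σ₂²) / δ²
  = (1.645 + 0.842)² · (2·3.6² = 25.92) / 1.7²
  = 6.1852 · 25.92 / 2.89
  = 55.47
Round up → n = 56 per group.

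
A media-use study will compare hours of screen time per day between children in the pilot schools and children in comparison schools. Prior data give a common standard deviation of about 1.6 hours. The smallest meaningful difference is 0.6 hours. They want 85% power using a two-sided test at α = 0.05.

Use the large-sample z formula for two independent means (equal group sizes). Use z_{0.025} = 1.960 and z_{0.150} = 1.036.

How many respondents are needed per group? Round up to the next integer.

n = (z_{α/2} + z_β)² · (σ₁² + σ₂²) / δ²
  = (1.960 + 1.036)² · (2·1.6² = 5.12) / 0.6²
  = 8.9760 · 5.12 / 0.36
  = 127.66
Round up → n = 128 per group.

n = 128 per group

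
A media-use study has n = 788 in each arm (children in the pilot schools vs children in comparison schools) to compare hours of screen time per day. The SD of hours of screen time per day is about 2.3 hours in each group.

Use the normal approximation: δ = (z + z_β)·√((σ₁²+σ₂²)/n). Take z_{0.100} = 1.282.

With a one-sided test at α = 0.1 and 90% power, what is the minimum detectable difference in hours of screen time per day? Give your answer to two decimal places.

Minimum detectable difference ≈ 0.30 hours

δ = (z_α + z_β) · √((σ₁²+σ₂²)/n)
  = (1.282 + 1.282) · √(10.58/788)
  = 2.564 · √0.01343
  = 2.564 · 0.1159
  = 0.2971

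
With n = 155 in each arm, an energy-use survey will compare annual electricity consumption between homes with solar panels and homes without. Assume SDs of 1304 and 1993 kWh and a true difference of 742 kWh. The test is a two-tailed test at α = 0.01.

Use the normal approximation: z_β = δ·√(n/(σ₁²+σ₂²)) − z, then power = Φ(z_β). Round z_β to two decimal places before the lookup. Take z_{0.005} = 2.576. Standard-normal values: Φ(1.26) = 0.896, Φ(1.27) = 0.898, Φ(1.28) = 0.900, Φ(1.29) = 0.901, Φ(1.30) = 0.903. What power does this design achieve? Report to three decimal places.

Power ≈ 0.903

z_β = δ·√(n/(σ₁²+σ₂²)) − z_{α/2}
    = 742 · √(155/5672465) − 2.576
    = 742 · 0.00523 − 2.576
    = 3.8787 − 2.576 = 1.3027 → 1.30
Power = Φ(1.30) = 0.903.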